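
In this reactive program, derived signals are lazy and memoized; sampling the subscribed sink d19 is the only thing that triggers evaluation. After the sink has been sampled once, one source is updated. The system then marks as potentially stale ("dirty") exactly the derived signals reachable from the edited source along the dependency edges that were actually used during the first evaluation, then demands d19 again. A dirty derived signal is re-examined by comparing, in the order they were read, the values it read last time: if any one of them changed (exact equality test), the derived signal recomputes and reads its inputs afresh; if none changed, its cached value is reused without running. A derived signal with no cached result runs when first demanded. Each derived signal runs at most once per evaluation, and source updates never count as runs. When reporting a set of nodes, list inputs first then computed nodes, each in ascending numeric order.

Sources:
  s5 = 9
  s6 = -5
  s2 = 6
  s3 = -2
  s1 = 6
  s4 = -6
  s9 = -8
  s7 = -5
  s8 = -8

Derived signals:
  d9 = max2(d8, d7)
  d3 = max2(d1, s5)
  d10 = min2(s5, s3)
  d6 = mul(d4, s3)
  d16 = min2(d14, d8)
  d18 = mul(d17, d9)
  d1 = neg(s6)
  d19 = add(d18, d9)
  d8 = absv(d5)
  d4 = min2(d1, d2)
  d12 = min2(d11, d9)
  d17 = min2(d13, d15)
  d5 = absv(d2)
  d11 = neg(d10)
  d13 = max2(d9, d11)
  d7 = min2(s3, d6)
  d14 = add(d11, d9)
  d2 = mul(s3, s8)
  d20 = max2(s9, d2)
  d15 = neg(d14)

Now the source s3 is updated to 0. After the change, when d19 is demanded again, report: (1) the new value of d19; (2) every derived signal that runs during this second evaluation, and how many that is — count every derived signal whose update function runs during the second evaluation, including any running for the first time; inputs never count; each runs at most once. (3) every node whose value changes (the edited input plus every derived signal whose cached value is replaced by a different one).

First demand of the output computes:
  d1 = neg(-5) = 5
  d2 = mul(-2, -8) = 16
  d4 = min2(5, 16) = 5
  d5 = absv(16) = 16
  d6 = mul(5, -2) = -10
  d7 = min2(-2, -10) = -10
  d8 = absv(16) = 16
  d9 = max2(16, -10) = 16
  d10 = min2(9, -2) = -2
  d11 = neg(-2) = 2
  d13 = max2(16, 2) = 16
  d14 = add(2, 16) = 18
  d15 = neg(18) = -18
  d17 = min2(16, -18) = -18
  d18 = mul(-18, 16) = -288
  d19 = add(-288, 16) = -272

After the edit, cleaning proceeds:
  d2: a read changed (s3 -2->0) — executes, giving 0.
  d4: a read changed (d2 16->0) — executes, giving 0.
  d5: a read changed (d2 16->0) — executes, giving 0.
  d6: a read changed (d4 5->0; s3 -2->0) — executes, giving 0.
  d7: a read changed (s3 -2->0; d6 -10->0) — executes, giving 0.
  d8: a read changed (d5 16->0) — executes, giving 0.
  d9: a read changed (d8 16->0; d7 -10->0) — executes, giving 0.
  d10: a read changed (s3 -2->0) — executes, giving 0.
  d11: a read changed (d10 -2->0) — executes, giving 0.
  d13: a read changed (d9 16->0; d11 2->0) — executes, giving 0.
  d14: a read changed (d11 2->0; d9 16->0) — executes, giving 0.
  d15: a read changed (d14 18->0) — executes, giving 0.
  d17: a read changed (d13 16->0; d15 -18->0) — executes, giving 0.
  d18: a read changed (d17 -18->0; d9 16->0) — executes, giving 0.
  d19: a read changed (d18 -288->0; d9 16->0) — executes, giving 0.

Demanding d19 again yields 0.
15 derived signals run: d2, d4, d5, d6, d7, d8, d9, d10, d11, d13, d14, d15, d17, d18, d19.
The nodes whose values change: s3, d2, d4, d5, d6, d7, d8, d9, d10, d11, d13, d14, d15, d17, d18, d19.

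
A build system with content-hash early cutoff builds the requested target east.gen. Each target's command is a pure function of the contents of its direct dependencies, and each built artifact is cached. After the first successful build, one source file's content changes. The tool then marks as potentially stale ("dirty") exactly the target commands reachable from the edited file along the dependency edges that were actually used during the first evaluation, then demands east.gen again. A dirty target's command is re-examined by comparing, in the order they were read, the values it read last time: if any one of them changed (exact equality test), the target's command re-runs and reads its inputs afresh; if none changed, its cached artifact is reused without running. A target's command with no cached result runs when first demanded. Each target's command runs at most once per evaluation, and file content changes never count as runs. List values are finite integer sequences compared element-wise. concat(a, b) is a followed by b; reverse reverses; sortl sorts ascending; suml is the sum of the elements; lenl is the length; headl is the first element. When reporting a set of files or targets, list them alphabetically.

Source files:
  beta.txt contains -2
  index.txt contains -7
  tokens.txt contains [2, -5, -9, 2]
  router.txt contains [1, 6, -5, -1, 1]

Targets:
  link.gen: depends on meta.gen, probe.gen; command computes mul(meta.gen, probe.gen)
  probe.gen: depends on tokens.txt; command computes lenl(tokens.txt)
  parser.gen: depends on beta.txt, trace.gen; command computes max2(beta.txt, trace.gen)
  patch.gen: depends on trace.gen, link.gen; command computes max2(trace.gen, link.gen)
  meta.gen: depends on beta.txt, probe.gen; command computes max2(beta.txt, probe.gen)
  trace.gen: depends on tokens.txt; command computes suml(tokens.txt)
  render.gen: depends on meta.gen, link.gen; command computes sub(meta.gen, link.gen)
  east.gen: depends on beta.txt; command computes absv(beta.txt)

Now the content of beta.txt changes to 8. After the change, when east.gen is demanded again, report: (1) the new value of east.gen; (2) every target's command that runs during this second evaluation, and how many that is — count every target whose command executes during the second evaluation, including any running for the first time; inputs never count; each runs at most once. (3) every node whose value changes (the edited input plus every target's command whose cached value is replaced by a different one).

First evaluation (everything demanded from the output):
  east.gen = absv(-2) = 2

Propagation after the edit:
  east.gen: runs — beta.txt -2->8; result 8.

New value of east.gen: 8.
Target commands that run: east.gen — 1 in total.
Values that change: beta.txt, east.gen.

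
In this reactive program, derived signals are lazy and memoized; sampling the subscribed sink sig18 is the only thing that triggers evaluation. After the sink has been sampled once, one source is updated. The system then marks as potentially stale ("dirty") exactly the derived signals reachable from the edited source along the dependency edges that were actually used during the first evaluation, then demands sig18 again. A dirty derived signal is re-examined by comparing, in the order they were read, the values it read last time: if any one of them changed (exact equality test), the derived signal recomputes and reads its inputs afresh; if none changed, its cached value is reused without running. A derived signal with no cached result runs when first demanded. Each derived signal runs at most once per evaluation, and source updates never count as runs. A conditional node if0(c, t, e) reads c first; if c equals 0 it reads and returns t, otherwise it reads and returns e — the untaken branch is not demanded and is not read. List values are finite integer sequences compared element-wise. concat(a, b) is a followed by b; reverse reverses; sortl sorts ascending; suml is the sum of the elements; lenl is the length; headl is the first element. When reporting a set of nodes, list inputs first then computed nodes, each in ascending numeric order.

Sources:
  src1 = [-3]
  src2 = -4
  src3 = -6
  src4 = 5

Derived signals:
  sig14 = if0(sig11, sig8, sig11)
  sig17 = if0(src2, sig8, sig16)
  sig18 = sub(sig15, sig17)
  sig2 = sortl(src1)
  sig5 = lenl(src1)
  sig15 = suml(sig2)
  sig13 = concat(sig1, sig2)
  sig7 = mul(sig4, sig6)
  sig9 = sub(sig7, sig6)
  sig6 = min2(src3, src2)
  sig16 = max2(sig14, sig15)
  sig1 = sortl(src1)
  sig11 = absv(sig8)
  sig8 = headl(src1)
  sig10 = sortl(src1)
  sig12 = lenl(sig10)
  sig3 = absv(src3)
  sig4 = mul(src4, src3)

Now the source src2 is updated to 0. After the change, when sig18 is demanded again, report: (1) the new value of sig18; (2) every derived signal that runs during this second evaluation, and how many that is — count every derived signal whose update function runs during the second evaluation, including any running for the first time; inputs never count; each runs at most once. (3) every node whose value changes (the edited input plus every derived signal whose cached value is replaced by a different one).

First demand of the output computes:
  sig2 = sortl([-3]) = [-3]
  sig8 = headl([-3]) = -3
  sig11 = absv(-3) = 3
  sig14 = if0(sig11=3 -> else branch sig11) = 3
  sig15 = suml([-3]) = -3
  sig16 = max2(3, -3) = 3
  sig17 = if0(src2=-4 -> else branch sig16) = 3
  sig18 = sub(-3, 3) = -6

After the edit, cleaning proceeds:
  sig17: a read changed (src2 -4->0) — executes, giving -3.
  sig18: a read changed (sig17 3->-3) — executes, giving 0.

Demanding sig18 again yields 0.
2 derived signals run: sig17, sig18.
The nodes whose values change: src2, sig17, sig18.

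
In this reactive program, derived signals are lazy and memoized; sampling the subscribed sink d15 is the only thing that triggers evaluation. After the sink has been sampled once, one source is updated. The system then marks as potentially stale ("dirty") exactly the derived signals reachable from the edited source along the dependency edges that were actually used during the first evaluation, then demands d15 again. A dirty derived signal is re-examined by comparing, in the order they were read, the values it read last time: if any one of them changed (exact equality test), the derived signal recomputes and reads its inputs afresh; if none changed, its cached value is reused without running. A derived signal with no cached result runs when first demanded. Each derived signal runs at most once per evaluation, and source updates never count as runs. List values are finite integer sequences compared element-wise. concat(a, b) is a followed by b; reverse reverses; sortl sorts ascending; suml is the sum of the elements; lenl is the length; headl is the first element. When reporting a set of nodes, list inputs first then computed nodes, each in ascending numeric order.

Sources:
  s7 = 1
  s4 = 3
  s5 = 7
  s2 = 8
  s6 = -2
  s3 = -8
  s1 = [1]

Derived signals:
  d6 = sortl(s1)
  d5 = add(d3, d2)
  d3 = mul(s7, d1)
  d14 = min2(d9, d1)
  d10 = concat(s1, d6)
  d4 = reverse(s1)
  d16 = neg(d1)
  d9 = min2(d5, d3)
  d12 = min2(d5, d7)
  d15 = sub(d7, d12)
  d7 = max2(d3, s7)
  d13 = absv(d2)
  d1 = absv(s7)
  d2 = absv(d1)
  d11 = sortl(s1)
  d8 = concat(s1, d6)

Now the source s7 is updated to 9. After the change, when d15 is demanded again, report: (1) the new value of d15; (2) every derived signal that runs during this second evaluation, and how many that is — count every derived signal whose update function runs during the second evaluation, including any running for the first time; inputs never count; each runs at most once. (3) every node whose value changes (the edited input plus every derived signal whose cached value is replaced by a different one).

Demanding d15 again yields 0.
7 derived signals run: d1, d2, d3, d5, d7, d12, d15.
The nodes whose values change: s7, d1, d2, d3, d5, d7, d12.

First demand of the output computes:
  d1 = absv(1) = 1
  d2 = absv(1) = 1
  d3 = mul(1, 1) = 1
  d5 = add(1, 1) = 2
  d7 = max2(1, 1) = 1
  d12 = min2(2, 1) = 1
  d15 = sub(1, 1) = 0

After the edit, cleaning proceeds:
  d1: a read changed (s7 1->9) — executes, giving 9.
  d2: a read changed (d1 1->9) — executes, giving 9.
  d3: a read changed (s7 1->9; d1 1->9) — executes, giving 81.
  d5: a read changed (d3 1->81; d2 1->9) — executes, giving 90.
  d7: a read changed (d3 1->81; s7 1->9) — executes, giving 81.
  d12: a read changed (d5 2->90; d7 1->81) — executes, giving 81.
  d15: a read changed (d7 1->81; d12 1->81) — executes, giving 0 — identical to its old value.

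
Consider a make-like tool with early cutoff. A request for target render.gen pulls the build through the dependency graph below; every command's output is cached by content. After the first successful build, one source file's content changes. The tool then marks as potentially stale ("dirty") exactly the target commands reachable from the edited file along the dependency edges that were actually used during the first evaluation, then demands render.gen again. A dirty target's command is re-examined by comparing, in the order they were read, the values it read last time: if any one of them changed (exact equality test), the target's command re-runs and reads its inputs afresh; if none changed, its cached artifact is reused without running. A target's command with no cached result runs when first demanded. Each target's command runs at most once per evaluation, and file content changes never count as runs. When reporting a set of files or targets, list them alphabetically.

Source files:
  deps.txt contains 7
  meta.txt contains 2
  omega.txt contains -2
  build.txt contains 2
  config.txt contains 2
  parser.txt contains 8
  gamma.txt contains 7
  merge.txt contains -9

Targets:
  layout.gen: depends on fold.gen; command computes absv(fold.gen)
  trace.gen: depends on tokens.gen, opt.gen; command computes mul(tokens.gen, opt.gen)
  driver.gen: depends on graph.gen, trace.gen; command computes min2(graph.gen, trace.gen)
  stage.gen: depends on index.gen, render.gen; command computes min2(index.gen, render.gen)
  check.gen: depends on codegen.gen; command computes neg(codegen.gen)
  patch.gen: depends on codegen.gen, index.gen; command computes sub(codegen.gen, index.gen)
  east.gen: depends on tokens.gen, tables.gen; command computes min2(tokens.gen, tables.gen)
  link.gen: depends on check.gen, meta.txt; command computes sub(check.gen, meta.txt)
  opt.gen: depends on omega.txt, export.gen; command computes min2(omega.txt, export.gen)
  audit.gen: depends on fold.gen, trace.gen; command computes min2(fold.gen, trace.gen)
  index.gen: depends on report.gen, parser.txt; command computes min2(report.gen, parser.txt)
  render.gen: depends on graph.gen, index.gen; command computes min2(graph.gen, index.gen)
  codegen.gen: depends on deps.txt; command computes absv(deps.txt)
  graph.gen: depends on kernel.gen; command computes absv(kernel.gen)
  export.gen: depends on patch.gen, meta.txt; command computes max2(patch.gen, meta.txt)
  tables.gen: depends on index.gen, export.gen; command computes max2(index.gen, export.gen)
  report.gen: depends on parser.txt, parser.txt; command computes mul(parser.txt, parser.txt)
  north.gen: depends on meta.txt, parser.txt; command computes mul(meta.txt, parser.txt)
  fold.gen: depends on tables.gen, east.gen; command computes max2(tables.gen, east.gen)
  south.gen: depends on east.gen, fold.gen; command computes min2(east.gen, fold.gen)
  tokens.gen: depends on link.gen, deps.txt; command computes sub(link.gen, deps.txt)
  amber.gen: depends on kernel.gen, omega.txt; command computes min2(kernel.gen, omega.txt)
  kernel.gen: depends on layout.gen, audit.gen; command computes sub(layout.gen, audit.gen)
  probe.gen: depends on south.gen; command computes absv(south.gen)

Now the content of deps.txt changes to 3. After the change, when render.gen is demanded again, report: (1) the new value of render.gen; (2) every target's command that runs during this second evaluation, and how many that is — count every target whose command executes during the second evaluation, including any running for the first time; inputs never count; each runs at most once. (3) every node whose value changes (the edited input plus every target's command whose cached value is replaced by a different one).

Demanding render.gen again yields 0.
10 target commands run: audit.gen, check.gen, codegen.gen, east.gen, export.gen, fold.gen, link.gen, patch.gen, tokens.gen, trace.gen.
The nodes whose values change: check.gen, codegen.gen, deps.txt, east.gen, link.gen, patch.gen, tokens.gen, trace.gen.
Note where the cutoff bites: tables.gen is checked, finds nothing changed, and keeps its cache.

First demand of the output computes:
  codegen.gen = absv(7) = 7
  check.gen = neg(7) = -7
  link.gen = sub(-7, 2) = -9
  report.gen = mul(8, 8) = 64
  index.gen = min2(64, 8) = 8
  patch.gen = sub(7, 8) = -1
  export.gen = max2(-1, 2) = 2
  opt.gen = min2(-2, 2) = -2
  tables.gen = max2(8, 2) = 8
  tokens.gen = sub(-9, 7) = -16
  east.gen = min2(-16, 8) = -16
  fold.gen = max2(8, -16) = 8
  layout.gen = absv(8) = 8
  trace.gen = mul(-16, -2) = 32
  audit.gen = min2(8, 32) = 8
  kernel.gen = sub(8, 8) = 0
  graph.gen = absv(0) = 0
  render.gen = min2(0, 8) = 0

After the edit, cleaning proceeds:
  codegen.gen: a read changed (deps.txt 7->3) — executes, giving 3.
  check.gen: a read changed (codegen.gen 7->3) — executes, giving -3.
  link.gen: a read changed (check.gen -7->-3) — executes, giving -5.
  patch.gen: a read changed (codegen.gen 7->3) — executes, giving -5.
  export.gen: a read changed (patch.gen -1->-5) — executes, giving 2 — identical to its old value.
  opt.gen: dirty, but its reads are unchanged (omega.txt unchanged, export.gen unchanged); cached -2 stands.
  tables.gen: dirty, but its reads are unchanged (index.gen unchanged, export.gen unchanged); cached 8 stands.
  tokens.gen: a read changed (link.gen -9->-5; deps.txt 7->3) — executes, giving -8.
  east.gen: a read changed (tokens.gen -16->-8) — executes, giving -8.
  fold.gen: a read changed (east.gen -16->-8) — executes, giving 8 — identical to its old value.
  layout.gen: dirty, but its reads are unchanged (fold.gen unchanged); cached 8 stands.
  trace.gen: a read changed (tokens.gen -16->-8) — executes, giving 16.
  audit.gen: a read changed (trace.gen 32->16) — executes, giving 8 — identical to its old value.
  kernel.gen: dirty, but its reads are unchanged (layout.gen unchanged, audit.gen unchanged); cached 0 stands.
  graph.gen: dirty, but its reads are unchanged (kernel.gen unchanged); cached 0 stands.
  render.gen: dirty, but its reads are unchanged (graph.gen unchanged, index.gen unchanged); cached 0 stands.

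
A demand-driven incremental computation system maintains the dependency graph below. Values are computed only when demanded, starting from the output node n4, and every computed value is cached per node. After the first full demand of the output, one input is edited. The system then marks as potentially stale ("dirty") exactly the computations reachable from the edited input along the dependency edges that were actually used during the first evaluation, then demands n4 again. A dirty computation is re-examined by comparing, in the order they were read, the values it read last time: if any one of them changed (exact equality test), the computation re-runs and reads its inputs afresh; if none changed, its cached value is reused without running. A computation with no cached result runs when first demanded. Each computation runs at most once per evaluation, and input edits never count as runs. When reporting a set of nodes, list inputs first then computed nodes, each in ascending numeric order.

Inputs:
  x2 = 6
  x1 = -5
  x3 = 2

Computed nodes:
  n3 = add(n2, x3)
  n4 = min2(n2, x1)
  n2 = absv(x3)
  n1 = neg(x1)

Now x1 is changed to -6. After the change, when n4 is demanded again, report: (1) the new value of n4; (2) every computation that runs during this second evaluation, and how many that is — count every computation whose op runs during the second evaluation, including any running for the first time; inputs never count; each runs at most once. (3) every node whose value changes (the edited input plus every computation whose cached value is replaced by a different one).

New value of n4: -6.
Computations that run: n4 — 1 in total.
Values that change: x1, n4.

First evaluation (everything demanded from the output):
  n2 = absv(2) = 2
  n4 = min2(2, -5) = -5

Propagation after the edit:
  n4: runs — x1 -5->-6; result -6.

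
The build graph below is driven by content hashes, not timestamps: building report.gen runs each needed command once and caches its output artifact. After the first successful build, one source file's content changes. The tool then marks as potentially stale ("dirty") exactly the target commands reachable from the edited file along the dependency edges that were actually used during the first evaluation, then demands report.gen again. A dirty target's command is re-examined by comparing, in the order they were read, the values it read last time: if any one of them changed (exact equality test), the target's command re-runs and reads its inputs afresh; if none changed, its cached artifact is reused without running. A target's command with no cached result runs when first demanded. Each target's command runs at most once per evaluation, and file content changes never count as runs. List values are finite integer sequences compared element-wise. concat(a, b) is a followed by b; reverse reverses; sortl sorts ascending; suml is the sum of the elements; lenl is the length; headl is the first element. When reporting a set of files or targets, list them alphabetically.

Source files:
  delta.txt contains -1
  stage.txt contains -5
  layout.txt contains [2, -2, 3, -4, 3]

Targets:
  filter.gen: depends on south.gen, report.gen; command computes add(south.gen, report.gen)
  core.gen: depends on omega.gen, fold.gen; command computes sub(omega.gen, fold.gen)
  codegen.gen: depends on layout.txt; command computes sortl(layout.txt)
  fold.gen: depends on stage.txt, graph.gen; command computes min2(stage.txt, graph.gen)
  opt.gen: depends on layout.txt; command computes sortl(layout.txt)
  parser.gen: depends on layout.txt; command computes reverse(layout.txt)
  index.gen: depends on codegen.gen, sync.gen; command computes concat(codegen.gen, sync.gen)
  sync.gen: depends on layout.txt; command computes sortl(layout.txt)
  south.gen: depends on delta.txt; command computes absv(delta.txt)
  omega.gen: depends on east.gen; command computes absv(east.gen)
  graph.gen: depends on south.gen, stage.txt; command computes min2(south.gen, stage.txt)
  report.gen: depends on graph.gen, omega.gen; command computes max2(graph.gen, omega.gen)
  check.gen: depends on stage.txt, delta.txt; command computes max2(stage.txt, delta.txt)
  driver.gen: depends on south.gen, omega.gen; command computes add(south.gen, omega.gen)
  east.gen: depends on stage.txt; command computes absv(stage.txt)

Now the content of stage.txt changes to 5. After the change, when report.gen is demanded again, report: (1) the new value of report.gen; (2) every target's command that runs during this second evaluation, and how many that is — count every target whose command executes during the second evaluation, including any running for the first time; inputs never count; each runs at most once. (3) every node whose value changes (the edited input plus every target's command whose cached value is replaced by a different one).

Initial pass — values computed on the first demand:
  east.gen = absv(-5) = 5
  omega.gen = absv(5) = 5
  south.gen = absv(-1) = 1
  graph.gen = min2(1, -5) = -5
  report.gen = max2(-5, 5) = 5

Second demand — change propagation:
  east.gen: re-runs because stage.txt -5->5; new result 5 (unchanged).
  graph.gen: re-runs because stage.txt -5->5; new result 1.
  omega.gen: re-examined; everything it read last time is the same (east.gen unchanged) — cache 5 kept, no run.
  report.gen: re-runs because graph.gen -5->1; new result 5 (unchanged).

The important point: at omega.gen every value read last time is unchanged, so the dirty flag clears without a run.

report.gen now evaluates to 5.
Run set: east.gen, graph.gen, report.gen (3 run).
Changed values: graph.gen, stage.txt.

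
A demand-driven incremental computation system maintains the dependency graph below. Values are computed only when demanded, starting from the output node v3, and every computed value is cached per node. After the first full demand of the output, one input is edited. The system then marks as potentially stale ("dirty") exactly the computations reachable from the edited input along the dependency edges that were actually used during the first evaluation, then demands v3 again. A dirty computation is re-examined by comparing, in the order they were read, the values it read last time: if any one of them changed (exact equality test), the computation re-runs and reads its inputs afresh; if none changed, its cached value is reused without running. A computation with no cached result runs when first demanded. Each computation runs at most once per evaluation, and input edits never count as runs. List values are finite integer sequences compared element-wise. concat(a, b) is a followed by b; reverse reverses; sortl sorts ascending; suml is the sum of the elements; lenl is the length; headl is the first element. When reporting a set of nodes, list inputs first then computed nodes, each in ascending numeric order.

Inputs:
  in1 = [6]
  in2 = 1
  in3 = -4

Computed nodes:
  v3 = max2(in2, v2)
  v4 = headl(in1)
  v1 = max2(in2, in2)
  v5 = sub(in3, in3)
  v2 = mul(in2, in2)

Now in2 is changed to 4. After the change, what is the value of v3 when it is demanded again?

First evaluation (everything demanded from the output):
  v2 = mul(1, 1) = 1
  v3 = max2(1, 1) = 1

Propagation after the edit:
  v2: runs — in2 1->4; in2 1->4; result 16.
  v3: runs — in2 1->4; v2 1->16; result 16.

New value of v3: 16.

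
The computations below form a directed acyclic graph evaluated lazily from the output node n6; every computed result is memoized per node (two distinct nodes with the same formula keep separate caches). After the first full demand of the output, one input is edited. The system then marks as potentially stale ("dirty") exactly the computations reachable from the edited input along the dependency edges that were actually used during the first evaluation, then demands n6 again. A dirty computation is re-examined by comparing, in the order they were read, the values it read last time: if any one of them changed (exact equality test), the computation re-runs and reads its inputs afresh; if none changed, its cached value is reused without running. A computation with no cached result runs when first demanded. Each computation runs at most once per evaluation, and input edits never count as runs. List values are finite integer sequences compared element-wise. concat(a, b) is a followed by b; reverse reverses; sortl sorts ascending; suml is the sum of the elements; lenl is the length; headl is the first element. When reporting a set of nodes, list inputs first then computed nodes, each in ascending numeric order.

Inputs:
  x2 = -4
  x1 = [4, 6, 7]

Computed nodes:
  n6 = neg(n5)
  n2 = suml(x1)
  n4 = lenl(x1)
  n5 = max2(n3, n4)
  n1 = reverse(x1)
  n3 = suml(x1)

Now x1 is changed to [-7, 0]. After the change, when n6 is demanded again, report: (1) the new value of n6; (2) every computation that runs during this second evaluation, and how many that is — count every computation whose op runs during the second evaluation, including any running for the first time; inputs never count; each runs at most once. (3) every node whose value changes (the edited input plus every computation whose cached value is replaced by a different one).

Demanding n6 again yields -2.
4 computations run: n3, n4, n5, n6.
The nodes whose values change: x1, n3, n4, n5, n6.

First demand of the output computes:
  n3 = suml([4, 6, 7]) = 17
  n4 = lenl([4, 6, 7]) = 3
  n5 = max2(17, 3) = 17
  n6 = neg(17) = -17

After the edit, cleaning proceeds:
  n3: a read changed (x1 [4, 6, 7]->[-7, 0]) — executes, giving -7.
  n4: a read changed (x1 [4, 6, 7]->[-7, 0]) — executes, giving 2.
  n5: a read changed (n3 17->-7; n4 3->2) — executes, giving 2.
  n6: a read changed (n5 17->2) — executes, giving -2.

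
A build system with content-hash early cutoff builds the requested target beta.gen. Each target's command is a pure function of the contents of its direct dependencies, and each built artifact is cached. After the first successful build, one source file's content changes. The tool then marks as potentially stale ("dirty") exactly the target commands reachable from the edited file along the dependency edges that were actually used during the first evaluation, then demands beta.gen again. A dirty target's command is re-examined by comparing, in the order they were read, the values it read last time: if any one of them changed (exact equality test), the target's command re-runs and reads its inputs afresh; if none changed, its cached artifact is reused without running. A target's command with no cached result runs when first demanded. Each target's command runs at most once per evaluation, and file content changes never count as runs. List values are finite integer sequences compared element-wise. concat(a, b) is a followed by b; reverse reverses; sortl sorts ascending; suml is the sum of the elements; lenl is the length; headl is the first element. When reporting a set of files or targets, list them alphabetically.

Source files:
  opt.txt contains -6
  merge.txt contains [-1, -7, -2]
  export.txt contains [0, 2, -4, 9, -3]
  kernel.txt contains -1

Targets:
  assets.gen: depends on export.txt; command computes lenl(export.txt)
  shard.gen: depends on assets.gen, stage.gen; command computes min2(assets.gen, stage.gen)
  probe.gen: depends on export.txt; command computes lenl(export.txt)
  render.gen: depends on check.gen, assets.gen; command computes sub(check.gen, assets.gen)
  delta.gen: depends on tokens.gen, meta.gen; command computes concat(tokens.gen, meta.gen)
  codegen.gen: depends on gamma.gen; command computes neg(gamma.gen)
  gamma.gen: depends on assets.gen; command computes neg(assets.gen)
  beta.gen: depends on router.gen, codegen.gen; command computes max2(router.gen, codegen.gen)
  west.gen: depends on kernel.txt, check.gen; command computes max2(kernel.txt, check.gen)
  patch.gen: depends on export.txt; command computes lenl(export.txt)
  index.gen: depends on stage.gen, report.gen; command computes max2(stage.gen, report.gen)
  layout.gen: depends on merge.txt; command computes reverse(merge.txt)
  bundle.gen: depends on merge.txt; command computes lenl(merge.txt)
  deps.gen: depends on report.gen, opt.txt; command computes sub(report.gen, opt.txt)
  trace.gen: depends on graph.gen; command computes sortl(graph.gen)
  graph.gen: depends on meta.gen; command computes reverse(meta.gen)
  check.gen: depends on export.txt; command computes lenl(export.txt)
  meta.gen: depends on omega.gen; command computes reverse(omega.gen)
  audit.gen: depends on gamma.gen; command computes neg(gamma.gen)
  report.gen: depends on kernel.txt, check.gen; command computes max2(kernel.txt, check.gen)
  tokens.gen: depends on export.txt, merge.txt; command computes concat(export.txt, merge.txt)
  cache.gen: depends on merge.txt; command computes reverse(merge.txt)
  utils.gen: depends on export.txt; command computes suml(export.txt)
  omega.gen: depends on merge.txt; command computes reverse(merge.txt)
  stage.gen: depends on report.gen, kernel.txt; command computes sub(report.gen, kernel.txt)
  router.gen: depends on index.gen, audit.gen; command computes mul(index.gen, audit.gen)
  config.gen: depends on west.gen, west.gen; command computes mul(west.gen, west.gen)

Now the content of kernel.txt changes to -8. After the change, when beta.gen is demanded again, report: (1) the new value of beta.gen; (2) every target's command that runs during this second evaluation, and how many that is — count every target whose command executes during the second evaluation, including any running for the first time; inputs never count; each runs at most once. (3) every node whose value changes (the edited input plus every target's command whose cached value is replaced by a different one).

First evaluation (everything demanded from the output):
  assets.gen = lenl([0, 2, -4, 9, -3]) = 5
  check.gen = lenl([0, 2, -4, 9, -3]) = 5
  gamma.gen = neg(5) = -5
  audit.gen = neg(-5) = 5
  codegen.gen = neg(-5) = 5
  report.gen = max2(-1, 5) = 5
  stage.gen = sub(5, -1) = 6
  index.gen = max2(6, 5) = 6
  router.gen = mul(6, 5) = 30
  beta.gen = max2(30, 5) = 30

Propagation after the edit:
  report.gen: runs — kernel.txt -1->-8; result 5 (same value as before).
  stage.gen: runs — kernel.txt -1->-8; result 13.
  index.gen: runs — stage.gen 6->13; result 13.
  router.gen: runs — index.gen 6->13; result 65.
  beta.gen: runs — router.gen 30->65; result 65.

New value of beta.gen: 65.
Target commands that run: beta.gen, index.gen, report.gen, router.gen, stage.gen — 5 in total.
Values that change: beta.gen, index.gen, kernel.txt, router.gen, stage.gen.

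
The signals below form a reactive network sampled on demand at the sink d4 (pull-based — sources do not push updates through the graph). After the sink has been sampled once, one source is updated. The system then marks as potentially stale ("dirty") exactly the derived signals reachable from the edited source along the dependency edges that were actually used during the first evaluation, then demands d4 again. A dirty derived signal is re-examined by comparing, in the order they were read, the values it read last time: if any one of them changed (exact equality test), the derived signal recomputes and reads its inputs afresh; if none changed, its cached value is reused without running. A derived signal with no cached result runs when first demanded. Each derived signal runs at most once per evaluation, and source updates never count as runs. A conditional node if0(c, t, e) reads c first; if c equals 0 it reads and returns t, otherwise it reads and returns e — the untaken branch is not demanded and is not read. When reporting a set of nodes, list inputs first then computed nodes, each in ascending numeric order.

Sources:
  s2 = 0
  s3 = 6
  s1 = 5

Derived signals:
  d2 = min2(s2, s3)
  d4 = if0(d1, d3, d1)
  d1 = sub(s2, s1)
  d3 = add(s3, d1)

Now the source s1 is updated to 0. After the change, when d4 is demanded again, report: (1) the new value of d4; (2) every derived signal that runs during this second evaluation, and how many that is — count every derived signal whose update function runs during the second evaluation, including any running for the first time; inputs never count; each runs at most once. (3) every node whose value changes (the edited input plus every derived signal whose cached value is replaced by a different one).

Initial pass — values computed on the first demand:
  d1 = sub(0, 5) = -5
  d4 = if0(d1=-5 -> else branch d1) = -5

Second demand — change propagation:
  d1: re-runs because s1 5->0; new result 0.
  d3: newly demanded (no cache) — executes and yields 6.
  d4: re-runs because d1 -5->0; d1 -5->0; new result 6.

The important point: the flipped condition pulls in fresh nodes; d3 runs for the first time.

d4 now evaluates to 6.
Run set: d1, d3, d4 (3 run).
Changed values: s1, d1, d4.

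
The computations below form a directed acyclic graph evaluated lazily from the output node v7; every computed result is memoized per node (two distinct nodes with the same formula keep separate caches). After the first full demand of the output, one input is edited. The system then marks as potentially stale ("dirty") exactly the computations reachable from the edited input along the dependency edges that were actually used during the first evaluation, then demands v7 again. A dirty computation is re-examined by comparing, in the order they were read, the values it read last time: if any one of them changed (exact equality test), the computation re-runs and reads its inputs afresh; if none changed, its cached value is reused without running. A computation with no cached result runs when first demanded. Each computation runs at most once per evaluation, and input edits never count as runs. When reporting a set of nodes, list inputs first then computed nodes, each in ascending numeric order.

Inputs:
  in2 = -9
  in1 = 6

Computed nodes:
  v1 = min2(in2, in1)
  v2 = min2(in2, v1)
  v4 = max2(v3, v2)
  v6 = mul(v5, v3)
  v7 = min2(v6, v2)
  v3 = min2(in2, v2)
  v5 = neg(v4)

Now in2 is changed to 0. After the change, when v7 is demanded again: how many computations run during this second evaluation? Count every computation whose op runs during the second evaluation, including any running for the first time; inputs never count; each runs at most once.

7 computations run: v1, v2, v3, v4, v5, v6, v7.

First demand of the output computes:
  v1 = min2(-9, 6) = -9
  v2 = min2(-9, -9) = -9
  v3 = min2(-9, -9) = -9
  v4 = max2(-9, -9) = -9
  v5 = neg(-9) = 9
  v6 = mul(9, -9) = -81
  v7 = min2(-81, -9) = -81

After the edit, cleaning proceeds:
  v1: a read changed (in2 -9->0) — executes, giving 0.
  v2: a read changed (in2 -9->0; v1 -9->0) — executes, giving 0.
  v3: a read changed (in2 -9->0; v2 -9->0) — executes, giving 0.
  v4: a read changed (v3 -9->0; v2 -9->0) — executes, giving 0.
  v5: a read changed (v4 -9->0) — executes, giving 0.
  v6: a read changed (v5 9->0; v3 -9->0) — executes, giving 0.
  v7: a read changed (v6 -81->0; v2 -9->0) — executes, giving 0.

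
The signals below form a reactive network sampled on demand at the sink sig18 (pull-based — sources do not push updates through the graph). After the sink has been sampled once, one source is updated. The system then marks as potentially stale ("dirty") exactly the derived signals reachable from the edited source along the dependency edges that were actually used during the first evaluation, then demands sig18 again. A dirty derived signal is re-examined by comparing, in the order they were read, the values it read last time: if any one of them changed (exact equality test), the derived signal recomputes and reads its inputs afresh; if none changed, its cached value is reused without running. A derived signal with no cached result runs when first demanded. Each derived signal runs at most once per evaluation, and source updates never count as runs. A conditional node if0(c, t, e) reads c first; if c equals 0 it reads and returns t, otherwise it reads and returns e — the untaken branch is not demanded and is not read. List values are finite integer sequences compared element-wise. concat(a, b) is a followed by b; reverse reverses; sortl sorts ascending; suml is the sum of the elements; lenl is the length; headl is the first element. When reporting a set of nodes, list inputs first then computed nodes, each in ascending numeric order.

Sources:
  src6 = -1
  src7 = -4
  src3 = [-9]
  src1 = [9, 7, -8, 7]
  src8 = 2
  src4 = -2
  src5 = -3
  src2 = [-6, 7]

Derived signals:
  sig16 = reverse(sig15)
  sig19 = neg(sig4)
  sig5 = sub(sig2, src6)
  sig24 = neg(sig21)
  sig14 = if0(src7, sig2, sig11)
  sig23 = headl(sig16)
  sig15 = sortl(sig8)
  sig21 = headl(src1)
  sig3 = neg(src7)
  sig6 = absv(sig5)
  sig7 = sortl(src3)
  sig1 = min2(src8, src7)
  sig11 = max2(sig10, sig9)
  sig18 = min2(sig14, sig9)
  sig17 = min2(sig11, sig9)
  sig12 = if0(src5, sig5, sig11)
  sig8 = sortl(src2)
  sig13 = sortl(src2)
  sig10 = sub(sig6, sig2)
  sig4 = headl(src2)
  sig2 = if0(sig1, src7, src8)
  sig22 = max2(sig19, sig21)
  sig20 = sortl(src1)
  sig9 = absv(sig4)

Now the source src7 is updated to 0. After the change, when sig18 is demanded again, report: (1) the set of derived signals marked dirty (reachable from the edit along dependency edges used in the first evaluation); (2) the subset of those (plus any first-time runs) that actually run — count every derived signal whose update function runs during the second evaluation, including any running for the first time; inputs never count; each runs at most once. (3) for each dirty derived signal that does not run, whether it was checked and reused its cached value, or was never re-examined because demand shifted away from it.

Dirty set: sig1, sig2, sig5, sig6, sig10, sig11, sig14, sig18.
Run set: sig1, sig2, sig14, sig18 (4 run).
Left stale — demand moved off them: sig5, sig6, sig10, sig11.
The important point: the flipped condition redirects demand; sig5, sig6, sig10, sig11 are left stale, never re-checked.

Initial pass — values computed on the first demand:
  sig1 = min2(2, -4) = -4
  sig2 = if0(sig1=-4 -> else branch src8) = 2
  sig4 = headl([-6, 7]) = -6
  sig5 = sub(2, -1) = 3
  sig6 = absv(3) = 3
  sig9 = absv(-6) = 6
  sig10 = sub(3, 2) = 1
  sig11 = max2(1, 6) = 6
  sig14 = if0(src7=-4 -> else branch sig11) = 6
  sig18 = min2(6, 6) = 6

Second demand — change propagation:
  sig1: re-runs because src7 -4->0; new result 0.
  sig2: re-runs because sig1 -4->0; new result 0.
  sig5: dirty yet unreached — the second evaluation never asks for it.
  sig6: dirty yet unreached — the second evaluation never asks for it.
  sig10: dirty yet unreached — the second evaluation never asks for it.
  sig11: dirty yet unreached — the second evaluation never asks for it.
  sig14: re-runs because src7 -4->0; new result 0.
  sig18: re-runs because sig14 6->0; new result 0.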